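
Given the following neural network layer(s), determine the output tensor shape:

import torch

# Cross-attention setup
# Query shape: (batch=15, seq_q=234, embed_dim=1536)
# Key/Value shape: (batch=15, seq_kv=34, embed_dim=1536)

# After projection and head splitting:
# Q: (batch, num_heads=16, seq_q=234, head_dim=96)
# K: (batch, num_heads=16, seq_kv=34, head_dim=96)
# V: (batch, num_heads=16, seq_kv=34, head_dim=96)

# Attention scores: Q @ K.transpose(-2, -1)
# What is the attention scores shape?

Input shape: (15, 234, 1536)
Output shape: (15, 16, 234, 34)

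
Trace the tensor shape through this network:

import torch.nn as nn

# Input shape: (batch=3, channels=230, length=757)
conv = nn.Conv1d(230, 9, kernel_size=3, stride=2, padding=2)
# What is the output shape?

Input shape: (3, 230, 757)
Output shape: (3, 9, 380)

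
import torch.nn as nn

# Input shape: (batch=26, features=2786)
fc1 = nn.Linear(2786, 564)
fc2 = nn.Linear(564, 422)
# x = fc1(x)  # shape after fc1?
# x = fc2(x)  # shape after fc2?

Input shape: (26, 2786)
  -> after fc1: (26, 564)
Output shape: (26, 422)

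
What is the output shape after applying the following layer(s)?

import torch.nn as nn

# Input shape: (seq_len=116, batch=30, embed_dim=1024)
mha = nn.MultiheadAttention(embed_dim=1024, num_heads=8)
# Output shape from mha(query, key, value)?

Input shape: (116, 30, 1024)
Output shape: (116, 30, 1024)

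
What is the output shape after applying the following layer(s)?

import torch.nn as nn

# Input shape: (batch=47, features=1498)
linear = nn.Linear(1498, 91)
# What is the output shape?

Input shape: (47, 1498)
Output shape: (47, 91)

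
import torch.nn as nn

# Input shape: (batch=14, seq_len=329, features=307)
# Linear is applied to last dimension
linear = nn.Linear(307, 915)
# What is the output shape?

Input shape: (14, 329, 307)
Output shape: (14, 329, 915)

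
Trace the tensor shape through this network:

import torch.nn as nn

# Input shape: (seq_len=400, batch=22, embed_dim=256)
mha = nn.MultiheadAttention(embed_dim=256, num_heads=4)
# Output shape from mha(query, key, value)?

Input shape: (400, 22, 256)
Output shape: (400, 22, 256)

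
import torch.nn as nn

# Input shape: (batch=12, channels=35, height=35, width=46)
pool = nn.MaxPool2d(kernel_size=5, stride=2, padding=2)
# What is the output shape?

Input shape: (12, 35, 35, 46)
Output shape: (12, 35, 18, 23)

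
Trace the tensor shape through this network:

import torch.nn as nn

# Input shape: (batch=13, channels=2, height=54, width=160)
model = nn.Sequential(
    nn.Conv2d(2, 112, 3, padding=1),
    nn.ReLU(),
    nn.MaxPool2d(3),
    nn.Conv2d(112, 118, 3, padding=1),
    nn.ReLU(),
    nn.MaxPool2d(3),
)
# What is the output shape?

Input shape: (13, 2, 54, 160)
  -> after first Conv2d: (13, 112, 54, 160)
  -> after first MaxPool2d: (13, 112, 18, 53)
  -> after second Conv2d: (13, 118, 18, 53)
Output shape: (13, 118, 6, 17)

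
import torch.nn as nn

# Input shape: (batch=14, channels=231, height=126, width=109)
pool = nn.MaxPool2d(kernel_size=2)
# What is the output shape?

Input shape: (14, 231, 126, 109)
Output shape: (14, 231, 63, 54)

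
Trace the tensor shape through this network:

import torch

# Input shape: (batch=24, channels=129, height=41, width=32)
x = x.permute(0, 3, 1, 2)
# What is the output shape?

Input shape: (24, 129, 41, 32)
Output shape: (24, 32, 129, 41)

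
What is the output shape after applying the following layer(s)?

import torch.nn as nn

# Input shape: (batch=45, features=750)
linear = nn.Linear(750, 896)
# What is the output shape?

Input shape: (45, 750)
Output shape: (45, 896)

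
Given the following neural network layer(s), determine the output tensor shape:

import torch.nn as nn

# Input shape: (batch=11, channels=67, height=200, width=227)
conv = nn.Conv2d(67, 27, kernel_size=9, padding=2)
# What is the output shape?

Input shape: (11, 67, 200, 227)
Output shape: (11, 27, 196, 223)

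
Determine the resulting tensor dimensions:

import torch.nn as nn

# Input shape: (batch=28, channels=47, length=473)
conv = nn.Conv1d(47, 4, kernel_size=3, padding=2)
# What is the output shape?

Input shape: (28, 47, 473)
Output shape: (28, 4, 475)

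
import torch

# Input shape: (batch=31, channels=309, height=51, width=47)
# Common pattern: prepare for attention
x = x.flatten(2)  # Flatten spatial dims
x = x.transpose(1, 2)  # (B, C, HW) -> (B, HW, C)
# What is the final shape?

Input shape: (31, 309, 51, 47)
  -> after flatten(2): (31, 309, 2397)
Output shape: (31, 2397, 309)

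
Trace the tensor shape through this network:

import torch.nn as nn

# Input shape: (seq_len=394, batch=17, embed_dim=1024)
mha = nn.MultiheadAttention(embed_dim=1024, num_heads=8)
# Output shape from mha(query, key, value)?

Input shape: (394, 17, 1024)
Output shape: (394, 17, 1024)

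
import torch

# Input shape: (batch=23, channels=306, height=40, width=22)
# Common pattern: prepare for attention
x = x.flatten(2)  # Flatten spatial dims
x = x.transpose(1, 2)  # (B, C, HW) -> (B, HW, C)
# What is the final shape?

Input shape: (23, 306, 40, 22)
  -> after flatten(2): (23, 306, 880)
Output shape: (23, 880, 306)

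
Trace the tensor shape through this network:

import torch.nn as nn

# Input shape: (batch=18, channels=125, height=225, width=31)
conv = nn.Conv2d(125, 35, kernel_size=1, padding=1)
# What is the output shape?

Input shape: (18, 125, 225, 31)
Output shape: (18, 35, 227, 33)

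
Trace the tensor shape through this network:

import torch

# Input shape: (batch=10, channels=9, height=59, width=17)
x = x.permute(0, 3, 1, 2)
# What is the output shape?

Input shape: (10, 9, 59, 17)
Output shape: (10, 17, 9, 59)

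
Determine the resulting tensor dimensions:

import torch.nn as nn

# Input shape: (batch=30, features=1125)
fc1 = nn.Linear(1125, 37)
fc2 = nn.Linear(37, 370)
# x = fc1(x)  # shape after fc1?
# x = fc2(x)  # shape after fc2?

Input shape: (30, 1125)
  -> after fc1: (30, 37)
Output shape: (30, 370)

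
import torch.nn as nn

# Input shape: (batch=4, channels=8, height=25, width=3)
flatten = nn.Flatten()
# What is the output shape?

Input shape: (4, 8, 25, 3)
Output shape: (4, 600)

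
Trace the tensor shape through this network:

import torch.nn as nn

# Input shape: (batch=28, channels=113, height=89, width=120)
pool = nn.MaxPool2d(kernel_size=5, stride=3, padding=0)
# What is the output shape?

Input shape: (28, 113, 89, 120)
Output shape: (28, 113, 29, 39)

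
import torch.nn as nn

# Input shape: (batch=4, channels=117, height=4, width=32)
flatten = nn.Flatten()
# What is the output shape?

Input shape: (4, 117, 4, 32)
Output shape: (4, 14976)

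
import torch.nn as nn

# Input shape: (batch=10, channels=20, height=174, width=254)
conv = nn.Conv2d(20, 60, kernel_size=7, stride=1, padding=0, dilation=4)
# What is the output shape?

Input shape: (10, 20, 174, 254)
Output shape: (10, 60, 150, 230)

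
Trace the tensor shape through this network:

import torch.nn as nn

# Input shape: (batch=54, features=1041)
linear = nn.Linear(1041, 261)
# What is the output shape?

Input shape: (54, 1041)
Output shape: (54, 261)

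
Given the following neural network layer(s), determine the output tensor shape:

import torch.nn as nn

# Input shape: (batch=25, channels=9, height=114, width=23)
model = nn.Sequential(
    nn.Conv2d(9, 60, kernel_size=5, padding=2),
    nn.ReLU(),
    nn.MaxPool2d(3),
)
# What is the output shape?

Input shape: (25, 9, 114, 23)
  -> after Conv2d: (25, 60, 114, 23)
  -> after ReLU: (25, 60, 114, 23)
Output shape: (25, 60, 38, 7)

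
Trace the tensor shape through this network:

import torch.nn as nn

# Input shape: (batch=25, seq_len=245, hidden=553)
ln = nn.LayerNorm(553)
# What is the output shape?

Input shape: (25, 245, 553)
Output shape: (25, 245, 553)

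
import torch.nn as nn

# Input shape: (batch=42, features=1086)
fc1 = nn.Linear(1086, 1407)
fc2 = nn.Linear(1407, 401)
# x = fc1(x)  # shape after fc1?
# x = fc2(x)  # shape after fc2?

Input shape: (42, 1086)
  -> after fc1: (42, 1407)
Output shape: (42, 401)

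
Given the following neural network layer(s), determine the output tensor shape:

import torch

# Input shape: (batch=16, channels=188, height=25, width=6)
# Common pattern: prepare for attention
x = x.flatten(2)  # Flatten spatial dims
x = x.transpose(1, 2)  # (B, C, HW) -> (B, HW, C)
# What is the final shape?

Input shape: (16, 188, 25, 6)
  -> after flatten(2): (16, 188, 150)
Output shape: (16, 150, 188)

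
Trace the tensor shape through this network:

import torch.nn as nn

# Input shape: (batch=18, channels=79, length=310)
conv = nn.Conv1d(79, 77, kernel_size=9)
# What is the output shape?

Input shape: (18, 79, 310)
Output shape: (18, 77, 302)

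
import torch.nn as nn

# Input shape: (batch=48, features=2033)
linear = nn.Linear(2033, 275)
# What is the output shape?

Input shape: (48, 2033)
Output shape: (48, 275)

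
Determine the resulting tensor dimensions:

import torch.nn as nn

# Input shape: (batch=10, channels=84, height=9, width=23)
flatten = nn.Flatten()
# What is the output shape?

Input shape: (10, 84, 9, 23)
Output shape: (10, 17388)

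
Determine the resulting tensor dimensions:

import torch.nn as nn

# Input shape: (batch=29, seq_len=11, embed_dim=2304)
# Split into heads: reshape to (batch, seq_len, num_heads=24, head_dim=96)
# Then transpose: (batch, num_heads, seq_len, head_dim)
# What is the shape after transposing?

Input shape: (29, 11, 2304)
  -> after reshape: (29, 11, 24, 96)
Output shape: (29, 24, 11, 96)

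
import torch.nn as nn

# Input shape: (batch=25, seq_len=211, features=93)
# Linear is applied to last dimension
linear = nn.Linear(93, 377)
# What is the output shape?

Input shape: (25, 211, 93)
Output shape: (25, 211, 377)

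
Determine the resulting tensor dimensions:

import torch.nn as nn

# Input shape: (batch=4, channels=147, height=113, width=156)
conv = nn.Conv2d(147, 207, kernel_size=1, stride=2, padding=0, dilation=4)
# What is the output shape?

Input shape: (4, 147, 113, 156)
Output shape: (4, 207, 57, 78)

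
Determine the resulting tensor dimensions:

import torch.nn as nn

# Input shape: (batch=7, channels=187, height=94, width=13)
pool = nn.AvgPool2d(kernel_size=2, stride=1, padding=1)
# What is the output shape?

Input shape: (7, 187, 94, 13)
Output shape: (7, 187, 95, 14)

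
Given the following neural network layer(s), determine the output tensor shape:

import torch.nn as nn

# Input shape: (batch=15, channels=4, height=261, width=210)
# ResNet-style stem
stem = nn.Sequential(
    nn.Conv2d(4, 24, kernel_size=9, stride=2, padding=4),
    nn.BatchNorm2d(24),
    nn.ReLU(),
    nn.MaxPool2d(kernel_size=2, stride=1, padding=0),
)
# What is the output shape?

Input shape: (15, 4, 261, 210)
  -> after Conv2d 9x9 stride=2: (15, 24, 131, 105)
Output shape: (15, 24, 130, 104)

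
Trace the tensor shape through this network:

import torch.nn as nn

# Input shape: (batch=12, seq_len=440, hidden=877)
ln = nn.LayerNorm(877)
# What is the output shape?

Input shape: (12, 440, 877)
Output shape: (12, 440, 877)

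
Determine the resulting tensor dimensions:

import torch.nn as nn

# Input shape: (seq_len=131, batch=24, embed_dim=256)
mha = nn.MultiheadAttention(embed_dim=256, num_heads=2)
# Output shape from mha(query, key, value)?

Input shape: (131, 24, 256)
Output shape: (131, 24, 256)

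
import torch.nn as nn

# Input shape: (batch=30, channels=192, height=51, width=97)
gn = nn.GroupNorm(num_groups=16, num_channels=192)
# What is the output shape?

Input shape: (30, 192, 51, 97)
Output shape: (30, 192, 51, 97)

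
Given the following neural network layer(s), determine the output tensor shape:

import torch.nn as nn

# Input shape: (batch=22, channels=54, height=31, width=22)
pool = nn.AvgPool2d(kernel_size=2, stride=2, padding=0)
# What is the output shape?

Input shape: (22, 54, 31, 22)
Output shape: (22, 54, 15, 11)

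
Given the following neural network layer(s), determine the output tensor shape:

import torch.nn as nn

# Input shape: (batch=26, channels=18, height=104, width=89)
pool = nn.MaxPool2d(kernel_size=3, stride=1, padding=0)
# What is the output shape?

Input shape: (26, 18, 104, 89)
Output shape: (26, 18, 102, 87)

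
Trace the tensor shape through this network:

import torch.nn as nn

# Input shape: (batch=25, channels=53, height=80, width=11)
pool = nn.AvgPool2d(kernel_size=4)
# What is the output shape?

Input shape: (25, 53, 80, 11)
Output shape: (25, 53, 20, 2)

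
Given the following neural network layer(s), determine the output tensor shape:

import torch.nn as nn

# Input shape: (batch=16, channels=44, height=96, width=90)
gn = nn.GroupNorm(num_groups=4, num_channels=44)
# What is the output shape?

Input shape: (16, 44, 96, 90)
Output shape: (16, 44, 96, 90)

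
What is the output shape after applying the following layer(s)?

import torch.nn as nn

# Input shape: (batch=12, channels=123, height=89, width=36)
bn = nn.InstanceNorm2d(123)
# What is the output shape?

Input shape: (12, 123, 89, 36)
Output shape: (12, 123, 89, 36)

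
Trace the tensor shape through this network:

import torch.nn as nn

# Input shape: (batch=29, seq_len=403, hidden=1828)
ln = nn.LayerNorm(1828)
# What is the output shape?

Input shape: (29, 403, 1828)
Output shape: (29, 403, 1828)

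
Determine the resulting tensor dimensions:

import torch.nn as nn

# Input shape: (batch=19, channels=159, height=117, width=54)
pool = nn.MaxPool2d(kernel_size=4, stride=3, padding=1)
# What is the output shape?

Input shape: (19, 159, 117, 54)
Output shape: (19, 159, 39, 18)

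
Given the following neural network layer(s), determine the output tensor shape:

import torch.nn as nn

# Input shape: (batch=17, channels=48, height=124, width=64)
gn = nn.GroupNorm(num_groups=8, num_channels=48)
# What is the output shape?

Input shape: (17, 48, 124, 64)
Output shape: (17, 48, 124, 64)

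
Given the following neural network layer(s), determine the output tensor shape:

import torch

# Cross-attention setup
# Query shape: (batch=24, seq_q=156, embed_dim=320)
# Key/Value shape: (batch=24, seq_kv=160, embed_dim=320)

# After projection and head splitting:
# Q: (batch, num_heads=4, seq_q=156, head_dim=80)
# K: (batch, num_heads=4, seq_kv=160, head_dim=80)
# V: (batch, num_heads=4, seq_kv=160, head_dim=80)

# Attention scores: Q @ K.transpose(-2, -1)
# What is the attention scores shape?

Input shape: (24, 156, 320)
Output shape: (24, 4, 156, 160)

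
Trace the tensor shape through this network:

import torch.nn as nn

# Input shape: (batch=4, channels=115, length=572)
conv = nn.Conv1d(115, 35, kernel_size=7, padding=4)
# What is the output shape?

Input shape: (4, 115, 572)
Output shape: (4, 35, 574)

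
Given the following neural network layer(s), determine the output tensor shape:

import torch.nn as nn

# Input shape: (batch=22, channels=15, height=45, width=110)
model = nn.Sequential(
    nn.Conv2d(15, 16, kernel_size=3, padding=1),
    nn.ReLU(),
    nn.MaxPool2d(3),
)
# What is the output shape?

Input shape: (22, 15, 45, 110)
  -> after Conv2d: (22, 16, 45, 110)
  -> after ReLU: (22, 16, 45, 110)
Output shape: (22, 16, 15, 36)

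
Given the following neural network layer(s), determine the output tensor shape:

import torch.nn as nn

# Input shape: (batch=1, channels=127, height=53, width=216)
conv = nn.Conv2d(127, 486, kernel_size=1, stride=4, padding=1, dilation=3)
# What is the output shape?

Input shape: (1, 127, 53, 216)
Output shape: (1, 486, 14, 55)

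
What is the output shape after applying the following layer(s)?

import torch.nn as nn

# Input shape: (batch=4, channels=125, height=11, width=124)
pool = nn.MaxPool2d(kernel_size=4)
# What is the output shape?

Input shape: (4, 125, 11, 124)
Output shape: (4, 125, 2, 31)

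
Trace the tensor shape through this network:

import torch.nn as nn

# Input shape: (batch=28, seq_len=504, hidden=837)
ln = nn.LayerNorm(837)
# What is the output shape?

Input shape: (28, 504, 837)
Output shape: (28, 504, 837)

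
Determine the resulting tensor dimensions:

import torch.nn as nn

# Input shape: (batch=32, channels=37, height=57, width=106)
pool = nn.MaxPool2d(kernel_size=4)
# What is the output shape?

Input shape: (32, 37, 57, 106)
Output shape: (32, 37, 14, 26)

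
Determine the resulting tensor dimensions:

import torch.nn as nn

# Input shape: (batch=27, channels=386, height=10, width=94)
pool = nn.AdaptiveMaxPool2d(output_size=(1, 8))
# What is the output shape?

Input shape: (27, 386, 10, 94)
Output shape: (27, 386, 1, 8)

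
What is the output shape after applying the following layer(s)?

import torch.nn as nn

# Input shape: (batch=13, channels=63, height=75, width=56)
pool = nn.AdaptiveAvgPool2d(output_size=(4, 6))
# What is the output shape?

Input shape: (13, 63, 75, 56)
Output shape: (13, 63, 4, 6)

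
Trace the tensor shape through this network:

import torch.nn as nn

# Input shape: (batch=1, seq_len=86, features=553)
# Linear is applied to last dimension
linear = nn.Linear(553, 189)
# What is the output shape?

Input shape: (1, 86, 553)
Output shape: (1, 86, 189)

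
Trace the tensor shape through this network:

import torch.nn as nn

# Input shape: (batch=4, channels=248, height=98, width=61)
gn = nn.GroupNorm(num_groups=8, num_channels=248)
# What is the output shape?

Input shape: (4, 248, 98, 61)
Output shape: (4, 248, 98, 61)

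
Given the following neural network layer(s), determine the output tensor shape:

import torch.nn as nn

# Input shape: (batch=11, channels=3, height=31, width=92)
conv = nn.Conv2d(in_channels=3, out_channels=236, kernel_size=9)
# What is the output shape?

Input shape: (11, 3, 31, 92)
Output shape: (11, 236, 23, 84)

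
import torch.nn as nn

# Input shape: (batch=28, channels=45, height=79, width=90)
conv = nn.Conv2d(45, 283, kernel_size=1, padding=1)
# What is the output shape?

Input shape: (28, 45, 79, 90)
Output shape: (28, 283, 81, 92)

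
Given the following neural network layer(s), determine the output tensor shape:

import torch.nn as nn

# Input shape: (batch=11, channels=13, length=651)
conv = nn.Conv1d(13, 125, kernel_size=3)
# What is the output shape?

Input shape: (11, 13, 651)
Output shape: (11, 125, 649)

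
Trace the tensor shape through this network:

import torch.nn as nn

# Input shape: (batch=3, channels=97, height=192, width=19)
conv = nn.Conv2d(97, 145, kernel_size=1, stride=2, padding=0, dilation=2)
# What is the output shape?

Input shape: (3, 97, 192, 19)
Output shape: (3, 145, 96, 10)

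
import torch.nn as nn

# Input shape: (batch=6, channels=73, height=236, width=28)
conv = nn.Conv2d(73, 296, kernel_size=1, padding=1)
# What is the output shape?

Input shape: (6, 73, 236, 28)
Output shape: (6, 296, 238, 30)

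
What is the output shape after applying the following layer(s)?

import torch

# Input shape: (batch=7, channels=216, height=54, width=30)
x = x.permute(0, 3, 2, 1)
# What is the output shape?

Input shape: (7, 216, 54, 30)
Output shape: (7, 30, 54, 216)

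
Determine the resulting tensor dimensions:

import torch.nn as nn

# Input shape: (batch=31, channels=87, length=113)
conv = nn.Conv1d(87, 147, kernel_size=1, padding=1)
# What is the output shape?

Input shape: (31, 87, 113)
Output shape: (31, 147, 115)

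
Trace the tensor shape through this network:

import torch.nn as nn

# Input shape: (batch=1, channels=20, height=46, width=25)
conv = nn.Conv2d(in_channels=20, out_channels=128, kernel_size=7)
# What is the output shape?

Input shape: (1, 20, 46, 25)
Output shape: (1, 128, 40, 19)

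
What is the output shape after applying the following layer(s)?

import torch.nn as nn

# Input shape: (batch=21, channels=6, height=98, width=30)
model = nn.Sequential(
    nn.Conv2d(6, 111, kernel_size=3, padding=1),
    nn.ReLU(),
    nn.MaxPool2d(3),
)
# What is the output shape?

Input shape: (21, 6, 98, 30)
  -> after Conv2d: (21, 111, 98, 30)
  -> after ReLU: (21, 111, 98, 30)
Output shape: (21, 111, 32, 10)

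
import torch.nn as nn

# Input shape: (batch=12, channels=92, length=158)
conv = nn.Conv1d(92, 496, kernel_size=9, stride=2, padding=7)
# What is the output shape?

Input shape: (12, 92, 158)
Output shape: (12, 496, 82)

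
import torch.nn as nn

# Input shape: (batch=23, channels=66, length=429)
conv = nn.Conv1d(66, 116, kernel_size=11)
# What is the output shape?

Input shape: (23, 66, 429)
Output shape: (23, 116, 419)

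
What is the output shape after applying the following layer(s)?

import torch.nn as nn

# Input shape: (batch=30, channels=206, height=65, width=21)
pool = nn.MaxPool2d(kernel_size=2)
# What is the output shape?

Input shape: (30, 206, 65, 21)
Output shape: (30, 206, 32, 10)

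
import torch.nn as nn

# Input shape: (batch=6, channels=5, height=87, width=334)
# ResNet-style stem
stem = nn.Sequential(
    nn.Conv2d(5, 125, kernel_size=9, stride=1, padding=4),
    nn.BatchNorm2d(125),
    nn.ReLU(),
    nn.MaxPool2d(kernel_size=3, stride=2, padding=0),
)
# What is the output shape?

Input shape: (6, 5, 87, 334)
  -> after Conv2d 9x9 stride=1: (6, 125, 87, 334)
Output shape: (6, 125, 43, 166)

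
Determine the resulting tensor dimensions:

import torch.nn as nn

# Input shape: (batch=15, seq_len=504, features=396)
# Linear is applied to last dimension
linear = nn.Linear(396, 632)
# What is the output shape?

Input shape: (15, 504, 396)
Output shape: (15, 504, 632)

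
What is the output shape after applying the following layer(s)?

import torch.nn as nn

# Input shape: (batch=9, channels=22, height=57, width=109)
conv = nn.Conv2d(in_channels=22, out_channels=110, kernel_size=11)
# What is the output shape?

Input shape: (9, 22, 57, 109)
Output shape: (9, 110, 47, 99)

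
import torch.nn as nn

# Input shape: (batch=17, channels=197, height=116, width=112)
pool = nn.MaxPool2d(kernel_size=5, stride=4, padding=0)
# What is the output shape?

Input shape: (17, 197, 116, 112)
Output shape: (17, 197, 28, 27)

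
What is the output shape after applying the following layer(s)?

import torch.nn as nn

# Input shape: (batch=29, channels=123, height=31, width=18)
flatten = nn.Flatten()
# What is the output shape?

Input shape: (29, 123, 31, 18)
Output shape: (29, 68634)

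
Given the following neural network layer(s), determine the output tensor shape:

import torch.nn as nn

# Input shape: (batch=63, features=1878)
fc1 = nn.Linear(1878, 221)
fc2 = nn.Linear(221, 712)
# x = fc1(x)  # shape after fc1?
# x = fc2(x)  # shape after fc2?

Input shape: (63, 1878)
  -> after fc1: (63, 221)
Output shape: (63, 712)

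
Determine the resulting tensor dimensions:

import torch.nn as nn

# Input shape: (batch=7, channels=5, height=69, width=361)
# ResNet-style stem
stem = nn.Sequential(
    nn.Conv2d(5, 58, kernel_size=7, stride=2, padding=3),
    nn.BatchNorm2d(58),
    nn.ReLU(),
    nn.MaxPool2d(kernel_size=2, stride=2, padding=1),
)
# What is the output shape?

Input shape: (7, 5, 69, 361)
  -> after Conv2d 7x7 stride=2: (7, 58, 35, 181)
Output shape: (7, 58, 18, 91)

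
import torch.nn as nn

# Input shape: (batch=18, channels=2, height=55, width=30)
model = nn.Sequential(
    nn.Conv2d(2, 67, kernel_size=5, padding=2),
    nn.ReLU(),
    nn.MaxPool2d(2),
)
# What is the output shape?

Input shape: (18, 2, 55, 30)
  -> after Conv2d: (18, 67, 55, 30)
  -> after ReLU: (18, 67, 55, 30)
Output shape: (18, 67, 27, 15)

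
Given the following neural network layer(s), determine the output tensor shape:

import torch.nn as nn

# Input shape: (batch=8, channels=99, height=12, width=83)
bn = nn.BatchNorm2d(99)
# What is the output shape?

Input shape: (8, 99, 12, 83)
Output shape: (8, 99, 12, 83)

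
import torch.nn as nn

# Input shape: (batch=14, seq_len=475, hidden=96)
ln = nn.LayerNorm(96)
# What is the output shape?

Input shape: (14, 475, 96)
Output shape: (14, 475, 96)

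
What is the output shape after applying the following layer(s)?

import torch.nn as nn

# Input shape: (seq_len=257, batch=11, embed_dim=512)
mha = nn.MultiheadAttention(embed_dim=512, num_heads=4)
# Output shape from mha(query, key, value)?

Input shape: (257, 11, 512)
Output shape: (257, 11, 512)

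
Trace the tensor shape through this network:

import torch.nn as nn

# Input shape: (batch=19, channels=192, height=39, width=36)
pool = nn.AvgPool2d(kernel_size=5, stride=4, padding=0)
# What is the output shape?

Input shape: (19, 192, 39, 36)
Output shape: (19, 192, 9, 8)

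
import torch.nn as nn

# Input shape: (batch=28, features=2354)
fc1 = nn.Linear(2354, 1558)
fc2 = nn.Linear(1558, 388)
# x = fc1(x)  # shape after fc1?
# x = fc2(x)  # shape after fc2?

Input shape: (28, 2354)
  -> after fc1: (28, 1558)
Output shape: (28, 388)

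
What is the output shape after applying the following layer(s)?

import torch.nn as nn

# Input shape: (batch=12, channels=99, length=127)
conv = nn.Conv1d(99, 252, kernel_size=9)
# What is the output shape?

Input shape: (12, 99, 127)
Output shape: (12, 252, 119)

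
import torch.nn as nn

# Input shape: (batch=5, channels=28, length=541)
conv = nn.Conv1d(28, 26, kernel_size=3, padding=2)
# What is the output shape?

Input shape: (5, 28, 541)
Output shape: (5, 26, 543)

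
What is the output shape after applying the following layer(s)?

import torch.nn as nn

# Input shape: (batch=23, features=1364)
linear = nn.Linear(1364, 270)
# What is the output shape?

Input shape: (23, 1364)
Output shape: (23, 270)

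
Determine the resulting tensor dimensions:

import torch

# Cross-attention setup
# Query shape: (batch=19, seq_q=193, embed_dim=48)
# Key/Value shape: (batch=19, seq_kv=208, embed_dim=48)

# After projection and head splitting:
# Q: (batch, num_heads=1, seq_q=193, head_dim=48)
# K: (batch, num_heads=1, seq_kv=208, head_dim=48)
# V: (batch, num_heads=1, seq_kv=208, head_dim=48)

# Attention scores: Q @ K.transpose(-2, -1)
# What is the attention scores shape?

Input shape: (19, 193, 48)
Output shape: (19, 1, 193, 208)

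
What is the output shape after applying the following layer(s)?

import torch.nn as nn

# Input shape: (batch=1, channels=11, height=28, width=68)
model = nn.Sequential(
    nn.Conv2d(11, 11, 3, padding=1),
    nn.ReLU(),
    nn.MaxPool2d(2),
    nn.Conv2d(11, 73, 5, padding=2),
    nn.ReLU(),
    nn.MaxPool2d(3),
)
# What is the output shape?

Input shape: (1, 11, 28, 68)
  -> after first Conv2d: (1, 11, 28, 68)
  -> after first MaxPool2d: (1, 11, 14, 34)
  -> after second Conv2d: (1, 73, 14, 34)
Output shape: (1, 73, 4, 11)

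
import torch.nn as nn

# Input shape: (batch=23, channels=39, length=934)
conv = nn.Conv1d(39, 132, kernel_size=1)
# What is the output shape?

Input shape: (23, 39, 934)
Output shape: (23, 132, 934)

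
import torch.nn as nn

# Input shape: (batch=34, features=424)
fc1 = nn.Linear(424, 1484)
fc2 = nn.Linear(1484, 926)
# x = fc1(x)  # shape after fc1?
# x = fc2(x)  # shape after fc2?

Input shape: (34, 424)
  -> after fc1: (34, 1484)
Output shape: (34, 926)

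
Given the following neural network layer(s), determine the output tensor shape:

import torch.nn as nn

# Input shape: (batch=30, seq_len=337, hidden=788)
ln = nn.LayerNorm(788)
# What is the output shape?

Input shape: (30, 337, 788)
Output shape: (30, 337, 788)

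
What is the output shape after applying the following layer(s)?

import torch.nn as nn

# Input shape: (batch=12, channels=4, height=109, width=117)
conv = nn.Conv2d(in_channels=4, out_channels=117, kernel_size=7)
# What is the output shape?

Input shape: (12, 4, 109, 117)
Output shape: (12, 117, 103, 111)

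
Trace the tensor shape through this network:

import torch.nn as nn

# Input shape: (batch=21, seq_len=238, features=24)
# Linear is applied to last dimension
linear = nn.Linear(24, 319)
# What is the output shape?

Input shape: (21, 238, 24)
Output shape: (21, 238, 319)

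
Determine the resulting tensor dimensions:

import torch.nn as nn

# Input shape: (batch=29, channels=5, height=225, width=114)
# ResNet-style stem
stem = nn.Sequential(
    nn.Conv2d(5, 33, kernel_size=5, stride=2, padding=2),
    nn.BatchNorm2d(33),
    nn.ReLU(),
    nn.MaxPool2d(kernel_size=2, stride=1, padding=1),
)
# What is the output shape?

Input shape: (29, 5, 225, 114)
  -> after Conv2d 5x5 stride=2: (29, 33, 113, 57)
Output shape: (29, 33, 114, 58)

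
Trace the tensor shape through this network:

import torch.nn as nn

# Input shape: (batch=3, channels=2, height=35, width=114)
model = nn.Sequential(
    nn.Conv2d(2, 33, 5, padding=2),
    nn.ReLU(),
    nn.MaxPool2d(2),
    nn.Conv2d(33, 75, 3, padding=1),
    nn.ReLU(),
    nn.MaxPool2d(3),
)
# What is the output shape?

Input shape: (3, 2, 35, 114)
  -> after first Conv2d: (3, 33, 35, 114)
  -> after first MaxPool2d: (3, 33, 17, 57)
  -> after second Conv2d: (3, 75, 17, 57)
Output shape: (3, 75, 5, 19)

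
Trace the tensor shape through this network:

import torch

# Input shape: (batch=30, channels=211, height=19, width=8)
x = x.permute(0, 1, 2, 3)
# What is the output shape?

Input shape: (30, 211, 19, 8)
Output shape: (30, 211, 19, 8)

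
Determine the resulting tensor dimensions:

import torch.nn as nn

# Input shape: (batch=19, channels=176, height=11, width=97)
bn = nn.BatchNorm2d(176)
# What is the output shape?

Input shape: (19, 176, 11, 97)
Output shape: (19, 176, 11, 97)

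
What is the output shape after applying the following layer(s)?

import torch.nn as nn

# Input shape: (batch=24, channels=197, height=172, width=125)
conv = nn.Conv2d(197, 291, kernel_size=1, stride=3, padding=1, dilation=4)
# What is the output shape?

Input shape: (24, 197, 172, 125)
Output shape: (24, 291, 58, 43)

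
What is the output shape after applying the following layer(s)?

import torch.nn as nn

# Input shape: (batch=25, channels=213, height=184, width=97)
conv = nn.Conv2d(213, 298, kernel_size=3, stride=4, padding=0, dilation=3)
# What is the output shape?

Input shape: (25, 213, 184, 97)
Output shape: (25, 298, 45, 23)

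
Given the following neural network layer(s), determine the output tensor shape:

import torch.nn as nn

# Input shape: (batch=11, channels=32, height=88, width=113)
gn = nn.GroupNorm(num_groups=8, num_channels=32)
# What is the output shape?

Input shape: (11, 32, 88, 113)
Output shape: (11, 32, 88, 113)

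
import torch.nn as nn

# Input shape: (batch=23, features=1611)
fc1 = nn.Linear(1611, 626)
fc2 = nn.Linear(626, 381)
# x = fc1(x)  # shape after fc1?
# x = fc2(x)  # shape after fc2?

Input shape: (23, 1611)
  -> after fc1: (23, 626)
Output shape: (23, 381)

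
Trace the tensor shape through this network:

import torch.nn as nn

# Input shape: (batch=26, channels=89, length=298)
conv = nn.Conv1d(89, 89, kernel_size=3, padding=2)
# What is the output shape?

Input shape: (26, 89, 298)
Output shape: (26, 89, 300)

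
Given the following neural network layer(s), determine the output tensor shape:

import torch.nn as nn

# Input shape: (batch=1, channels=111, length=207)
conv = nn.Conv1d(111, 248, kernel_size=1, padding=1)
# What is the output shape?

Input shape: (1, 111, 207)
Output shape: (1, 248, 209)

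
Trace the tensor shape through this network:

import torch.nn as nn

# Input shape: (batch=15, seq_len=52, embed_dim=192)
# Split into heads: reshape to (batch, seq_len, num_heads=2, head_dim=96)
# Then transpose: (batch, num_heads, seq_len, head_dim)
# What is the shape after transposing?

Input shape: (15, 52, 192)
  -> after reshape: (15, 52, 2, 96)
Output shape: (15, 2, 52, 96)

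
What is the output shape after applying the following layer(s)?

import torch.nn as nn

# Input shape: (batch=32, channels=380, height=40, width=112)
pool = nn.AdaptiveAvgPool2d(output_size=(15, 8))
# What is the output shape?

Input shape: (32, 380, 40, 112)
Output shape: (32, 380, 15, 8)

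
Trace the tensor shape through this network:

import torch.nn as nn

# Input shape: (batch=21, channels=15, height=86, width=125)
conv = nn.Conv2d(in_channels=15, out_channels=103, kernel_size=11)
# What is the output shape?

Input shape: (21, 15, 86, 125)
Output shape: (21, 103, 76, 115)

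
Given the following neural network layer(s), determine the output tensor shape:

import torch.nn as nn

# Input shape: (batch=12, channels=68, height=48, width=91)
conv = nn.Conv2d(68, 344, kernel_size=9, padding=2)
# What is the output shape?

Input shape: (12, 68, 48, 91)
Output shape: (12, 344, 44, 87)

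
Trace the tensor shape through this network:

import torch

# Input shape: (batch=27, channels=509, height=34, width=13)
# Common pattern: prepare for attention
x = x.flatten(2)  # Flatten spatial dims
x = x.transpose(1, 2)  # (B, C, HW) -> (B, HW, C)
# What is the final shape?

Input shape: (27, 509, 34, 13)
  -> after flatten(2): (27, 509, 442)
Output shape: (27, 442, 509)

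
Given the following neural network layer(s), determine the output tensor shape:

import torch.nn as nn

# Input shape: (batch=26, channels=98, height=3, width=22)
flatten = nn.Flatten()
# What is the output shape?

Input shape: (26, 98, 3, 22)
Output shape: (26, 6468)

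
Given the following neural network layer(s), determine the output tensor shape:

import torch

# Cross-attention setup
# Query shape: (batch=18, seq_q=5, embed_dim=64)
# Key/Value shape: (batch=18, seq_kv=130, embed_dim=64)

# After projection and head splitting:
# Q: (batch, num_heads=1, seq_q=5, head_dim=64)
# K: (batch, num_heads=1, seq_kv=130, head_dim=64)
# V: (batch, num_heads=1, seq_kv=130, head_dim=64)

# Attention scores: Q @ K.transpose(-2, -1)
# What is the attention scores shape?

Input shape: (18, 5, 64)
Output shape: (18, 1, 5, 130)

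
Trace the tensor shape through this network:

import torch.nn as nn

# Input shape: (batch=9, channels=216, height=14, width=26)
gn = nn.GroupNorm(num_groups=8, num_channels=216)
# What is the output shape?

Input shape: (9, 216, 14, 26)
Output shape: (9, 216, 14, 26)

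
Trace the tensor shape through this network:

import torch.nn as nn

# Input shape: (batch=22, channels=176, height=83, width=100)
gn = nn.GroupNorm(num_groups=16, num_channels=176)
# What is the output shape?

Input shape: (22, 176, 83, 100)
Output shape: (22, 176, 83, 100)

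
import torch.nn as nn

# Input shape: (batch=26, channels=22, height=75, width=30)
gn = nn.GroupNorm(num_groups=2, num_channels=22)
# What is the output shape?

Input shape: (26, 22, 75, 30)
Output shape: (26, 22, 75, 30)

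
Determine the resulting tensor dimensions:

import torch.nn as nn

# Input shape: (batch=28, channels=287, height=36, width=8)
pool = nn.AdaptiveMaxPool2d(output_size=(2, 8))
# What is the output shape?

Input shape: (28, 287, 36, 8)
Output shape: (28, 287, 2, 8)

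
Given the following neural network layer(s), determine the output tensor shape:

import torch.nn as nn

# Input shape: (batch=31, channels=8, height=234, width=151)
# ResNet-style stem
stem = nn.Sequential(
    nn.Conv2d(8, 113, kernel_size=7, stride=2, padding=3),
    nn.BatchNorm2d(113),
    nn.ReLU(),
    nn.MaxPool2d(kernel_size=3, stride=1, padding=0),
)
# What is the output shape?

Input shape: (31, 8, 234, 151)
  -> after Conv2d 7x7 stride=2: (31, 113, 117, 76)
Output shape: (31, 113, 115, 74)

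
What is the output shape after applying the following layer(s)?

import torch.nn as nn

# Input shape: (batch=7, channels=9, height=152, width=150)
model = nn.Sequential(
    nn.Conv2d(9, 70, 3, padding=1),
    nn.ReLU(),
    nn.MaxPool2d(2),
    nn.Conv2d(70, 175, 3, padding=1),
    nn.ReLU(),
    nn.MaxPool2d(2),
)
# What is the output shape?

Input shape: (7, 9, 152, 150)
  -> after first Conv2d: (7, 70, 152, 150)
  -> after first MaxPool2d: (7, 70, 76, 75)
  -> after second Conv2d: (7, 175, 76, 75)
Output shape: (7, 175, 38, 37)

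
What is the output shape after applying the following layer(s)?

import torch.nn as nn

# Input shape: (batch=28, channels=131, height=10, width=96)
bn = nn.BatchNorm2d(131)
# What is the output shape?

Input shape: (28, 131, 10, 96)
Output shape: (28, 131, 10, 96)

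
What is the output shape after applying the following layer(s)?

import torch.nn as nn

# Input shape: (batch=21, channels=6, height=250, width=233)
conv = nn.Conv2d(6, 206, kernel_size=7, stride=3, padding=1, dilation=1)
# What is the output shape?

Input shape: (21, 6, 250, 233)
Output shape: (21, 206, 82, 77)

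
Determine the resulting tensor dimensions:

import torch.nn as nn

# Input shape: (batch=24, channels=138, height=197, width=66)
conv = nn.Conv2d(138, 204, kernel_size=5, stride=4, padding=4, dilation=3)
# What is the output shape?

Input shape: (24, 138, 197, 66)
Output shape: (24, 204, 49, 16)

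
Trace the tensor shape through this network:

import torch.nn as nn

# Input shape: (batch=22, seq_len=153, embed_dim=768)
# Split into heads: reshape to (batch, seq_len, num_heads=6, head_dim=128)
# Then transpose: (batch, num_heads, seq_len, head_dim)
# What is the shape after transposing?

Input shape: (22, 153, 768)
  -> after reshape: (22, 153, 6, 128)
Output shape: (22, 6, 153, 128)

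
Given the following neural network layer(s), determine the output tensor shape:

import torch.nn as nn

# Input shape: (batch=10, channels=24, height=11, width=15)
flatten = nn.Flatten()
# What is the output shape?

Input shape: (10, 24, 11, 15)
Output shape: (10, 3960)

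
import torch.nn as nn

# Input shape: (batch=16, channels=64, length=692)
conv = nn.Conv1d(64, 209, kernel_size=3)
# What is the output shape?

Input shape: (16, 64, 692)
Output shape: (16, 209, 690)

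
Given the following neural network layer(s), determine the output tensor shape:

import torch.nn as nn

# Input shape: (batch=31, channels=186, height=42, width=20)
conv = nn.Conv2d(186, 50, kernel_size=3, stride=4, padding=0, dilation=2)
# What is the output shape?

Input shape: (31, 186, 42, 20)
Output shape: (31, 50, 10, 4)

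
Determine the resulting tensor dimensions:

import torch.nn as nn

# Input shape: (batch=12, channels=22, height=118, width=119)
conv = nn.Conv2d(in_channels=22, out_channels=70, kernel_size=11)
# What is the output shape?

Input shape: (12, 22, 118, 119)
Output shape: (12, 70, 108, 109)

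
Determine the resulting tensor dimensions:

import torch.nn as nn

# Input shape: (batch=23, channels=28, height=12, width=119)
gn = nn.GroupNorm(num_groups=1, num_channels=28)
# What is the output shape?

Input shape: (23, 28, 12, 119)
Output shape: (23, 28, 12, 119)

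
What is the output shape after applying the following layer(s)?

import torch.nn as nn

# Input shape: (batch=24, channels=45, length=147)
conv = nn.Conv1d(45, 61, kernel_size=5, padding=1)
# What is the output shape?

Input shape: (24, 45, 147)
Output shape: (24, 61, 145)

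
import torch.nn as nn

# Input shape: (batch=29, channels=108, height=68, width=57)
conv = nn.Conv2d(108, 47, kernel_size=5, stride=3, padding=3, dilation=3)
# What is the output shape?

Input shape: (29, 108, 68, 57)
Output shape: (29, 47, 21, 17)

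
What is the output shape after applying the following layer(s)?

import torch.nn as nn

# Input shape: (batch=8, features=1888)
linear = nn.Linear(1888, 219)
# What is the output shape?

Input shape: (8, 1888)
Output shape: (8, 219)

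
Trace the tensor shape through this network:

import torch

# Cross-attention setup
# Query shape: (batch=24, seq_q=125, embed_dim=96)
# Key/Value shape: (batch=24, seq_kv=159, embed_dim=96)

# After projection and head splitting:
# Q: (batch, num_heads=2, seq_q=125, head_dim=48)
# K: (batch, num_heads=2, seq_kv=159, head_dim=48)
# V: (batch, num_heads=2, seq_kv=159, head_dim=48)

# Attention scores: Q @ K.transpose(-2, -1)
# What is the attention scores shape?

Input shape: (24, 125, 96)
Output shape: (24, 2, 125, 159)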